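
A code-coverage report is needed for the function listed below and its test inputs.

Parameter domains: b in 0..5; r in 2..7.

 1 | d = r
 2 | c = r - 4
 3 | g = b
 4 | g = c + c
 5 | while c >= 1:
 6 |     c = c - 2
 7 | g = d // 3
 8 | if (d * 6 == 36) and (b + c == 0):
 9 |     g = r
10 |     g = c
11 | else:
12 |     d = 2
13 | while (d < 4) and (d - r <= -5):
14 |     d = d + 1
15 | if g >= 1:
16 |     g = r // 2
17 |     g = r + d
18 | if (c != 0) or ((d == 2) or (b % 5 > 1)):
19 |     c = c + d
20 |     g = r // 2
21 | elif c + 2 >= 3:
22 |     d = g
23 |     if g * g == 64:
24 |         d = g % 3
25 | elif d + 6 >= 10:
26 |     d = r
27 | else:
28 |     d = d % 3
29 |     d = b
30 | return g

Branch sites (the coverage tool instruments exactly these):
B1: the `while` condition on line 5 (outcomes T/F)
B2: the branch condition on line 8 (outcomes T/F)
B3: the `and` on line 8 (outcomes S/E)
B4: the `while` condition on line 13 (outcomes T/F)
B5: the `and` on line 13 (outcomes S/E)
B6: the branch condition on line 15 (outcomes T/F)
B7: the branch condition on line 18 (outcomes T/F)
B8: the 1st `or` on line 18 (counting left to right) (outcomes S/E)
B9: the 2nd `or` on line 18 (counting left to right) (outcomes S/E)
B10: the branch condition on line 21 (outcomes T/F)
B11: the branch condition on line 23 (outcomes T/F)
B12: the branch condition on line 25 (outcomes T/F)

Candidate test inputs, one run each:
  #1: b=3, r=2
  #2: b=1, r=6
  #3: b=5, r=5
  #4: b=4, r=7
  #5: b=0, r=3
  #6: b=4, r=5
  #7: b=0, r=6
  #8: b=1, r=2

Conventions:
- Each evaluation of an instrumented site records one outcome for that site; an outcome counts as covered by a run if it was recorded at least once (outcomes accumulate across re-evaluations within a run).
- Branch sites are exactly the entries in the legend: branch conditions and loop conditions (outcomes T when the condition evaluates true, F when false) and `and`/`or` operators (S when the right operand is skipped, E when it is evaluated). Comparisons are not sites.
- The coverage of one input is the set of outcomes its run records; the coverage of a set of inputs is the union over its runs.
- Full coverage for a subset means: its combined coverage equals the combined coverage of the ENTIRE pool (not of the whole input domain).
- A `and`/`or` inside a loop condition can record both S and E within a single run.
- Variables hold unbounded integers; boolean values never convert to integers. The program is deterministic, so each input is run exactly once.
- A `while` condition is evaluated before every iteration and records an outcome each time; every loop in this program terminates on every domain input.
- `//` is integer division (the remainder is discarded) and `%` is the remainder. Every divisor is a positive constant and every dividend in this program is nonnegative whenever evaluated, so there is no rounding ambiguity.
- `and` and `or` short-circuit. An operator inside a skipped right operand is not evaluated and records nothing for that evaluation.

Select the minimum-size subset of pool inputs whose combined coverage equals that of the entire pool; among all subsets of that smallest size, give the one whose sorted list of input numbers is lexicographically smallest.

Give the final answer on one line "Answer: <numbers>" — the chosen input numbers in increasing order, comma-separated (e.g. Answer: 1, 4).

run #1 (b=3, r=2) records B1=F, B2=F, B3=S, B4=F, B5=E, B6=F, B7=T, B8=S
run #2 (b=1, r=6) records B1=T, B1=F, B2=F, B3=E, B4=F, B5=E, B6=T, B7=T, B8=E, B9=S
run #3 (b=5, r=5) records B1=T, B1=F, B2=F, B3=S, B4=F, B5=E, B6=T, B7=T, B8=S
run #4 (b=4, r=7) records B1=T, B1=F, B2=F, B3=S, B4=T, B4=F, B5=E, B6=T, B7=T, B8=S
run #5 (b=0, r=3) records B1=F, B2=F, B3=S, B4=F, B5=E, B6=T, B7=T, B8=S
run #6 (b=4, r=5) records B1=T, B1=F, B2=F, B3=S, B4=F, B5=E, B6=T, B7=T, B8=S
run #7 (b=0, r=6) records B1=T, B1=F, B2=T, B3=E, B4=F, B5=S, B6=F, B7=F, B8=E, B9=E, B10=F, B12=T
run #8 (b=1, r=2) records B1=F, B2=F, B3=S, B4=F, B5=E, B6=F, B7=T, B8=S
union over all inputs: B1=T, B1=F, B2=T, B2=F, B3=S, B3=E, B4=T, B4=F, B5=S, B5=E, B6=T, B6=F, B7=T, B7=F, B8=S, B8=E, B9=S, B9=E, B10=F, B12=T (20 outcomes)
size 1 is not enough: best union over all size-1 subsets is 12/20
size 2 is not enough: best union over all size-2 subsets is 19/20
size 3: inputs {2, 4, 7} cover all 20 outcomes, and no lexicographically smaller subset of this size does

Answer: 2, 4, 7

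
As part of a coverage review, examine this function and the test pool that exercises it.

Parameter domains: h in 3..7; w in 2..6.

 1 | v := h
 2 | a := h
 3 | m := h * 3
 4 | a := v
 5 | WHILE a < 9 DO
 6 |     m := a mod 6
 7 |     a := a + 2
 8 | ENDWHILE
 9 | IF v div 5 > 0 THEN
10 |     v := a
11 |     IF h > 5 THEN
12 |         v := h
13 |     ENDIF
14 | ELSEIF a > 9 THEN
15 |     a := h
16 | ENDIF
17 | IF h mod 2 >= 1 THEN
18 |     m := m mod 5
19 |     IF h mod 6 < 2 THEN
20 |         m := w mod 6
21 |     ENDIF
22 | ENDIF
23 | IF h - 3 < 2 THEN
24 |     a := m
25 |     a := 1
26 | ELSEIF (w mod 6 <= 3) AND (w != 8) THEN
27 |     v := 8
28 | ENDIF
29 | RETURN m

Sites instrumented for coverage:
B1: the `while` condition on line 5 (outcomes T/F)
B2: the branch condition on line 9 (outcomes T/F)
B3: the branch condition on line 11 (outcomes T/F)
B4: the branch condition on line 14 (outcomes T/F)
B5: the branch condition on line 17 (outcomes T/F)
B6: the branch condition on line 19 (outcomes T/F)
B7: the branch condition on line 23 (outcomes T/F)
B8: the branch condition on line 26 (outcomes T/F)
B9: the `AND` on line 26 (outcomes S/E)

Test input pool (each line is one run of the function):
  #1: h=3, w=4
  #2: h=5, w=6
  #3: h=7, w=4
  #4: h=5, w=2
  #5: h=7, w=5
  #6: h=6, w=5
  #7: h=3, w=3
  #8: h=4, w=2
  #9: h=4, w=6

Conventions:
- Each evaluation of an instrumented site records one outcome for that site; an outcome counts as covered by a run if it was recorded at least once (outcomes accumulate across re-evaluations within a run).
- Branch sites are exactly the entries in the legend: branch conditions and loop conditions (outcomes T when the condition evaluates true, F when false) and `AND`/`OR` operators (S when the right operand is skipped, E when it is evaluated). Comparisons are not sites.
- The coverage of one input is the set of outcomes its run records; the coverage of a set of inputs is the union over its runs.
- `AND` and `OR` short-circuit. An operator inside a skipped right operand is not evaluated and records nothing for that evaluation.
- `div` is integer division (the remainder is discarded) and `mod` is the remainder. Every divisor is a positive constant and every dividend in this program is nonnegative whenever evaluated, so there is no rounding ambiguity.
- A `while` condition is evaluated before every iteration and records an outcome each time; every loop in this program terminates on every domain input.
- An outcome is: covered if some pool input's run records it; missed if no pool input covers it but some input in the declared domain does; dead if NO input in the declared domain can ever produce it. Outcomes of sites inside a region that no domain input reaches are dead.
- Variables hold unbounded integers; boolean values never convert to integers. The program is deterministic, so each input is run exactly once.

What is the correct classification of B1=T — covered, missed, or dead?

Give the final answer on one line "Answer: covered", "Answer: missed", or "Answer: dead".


B1=T is recorded by pool input(s) 1, 2, 3, 4, 5, 6, 7, 8, 9 -> covered
Answer: covered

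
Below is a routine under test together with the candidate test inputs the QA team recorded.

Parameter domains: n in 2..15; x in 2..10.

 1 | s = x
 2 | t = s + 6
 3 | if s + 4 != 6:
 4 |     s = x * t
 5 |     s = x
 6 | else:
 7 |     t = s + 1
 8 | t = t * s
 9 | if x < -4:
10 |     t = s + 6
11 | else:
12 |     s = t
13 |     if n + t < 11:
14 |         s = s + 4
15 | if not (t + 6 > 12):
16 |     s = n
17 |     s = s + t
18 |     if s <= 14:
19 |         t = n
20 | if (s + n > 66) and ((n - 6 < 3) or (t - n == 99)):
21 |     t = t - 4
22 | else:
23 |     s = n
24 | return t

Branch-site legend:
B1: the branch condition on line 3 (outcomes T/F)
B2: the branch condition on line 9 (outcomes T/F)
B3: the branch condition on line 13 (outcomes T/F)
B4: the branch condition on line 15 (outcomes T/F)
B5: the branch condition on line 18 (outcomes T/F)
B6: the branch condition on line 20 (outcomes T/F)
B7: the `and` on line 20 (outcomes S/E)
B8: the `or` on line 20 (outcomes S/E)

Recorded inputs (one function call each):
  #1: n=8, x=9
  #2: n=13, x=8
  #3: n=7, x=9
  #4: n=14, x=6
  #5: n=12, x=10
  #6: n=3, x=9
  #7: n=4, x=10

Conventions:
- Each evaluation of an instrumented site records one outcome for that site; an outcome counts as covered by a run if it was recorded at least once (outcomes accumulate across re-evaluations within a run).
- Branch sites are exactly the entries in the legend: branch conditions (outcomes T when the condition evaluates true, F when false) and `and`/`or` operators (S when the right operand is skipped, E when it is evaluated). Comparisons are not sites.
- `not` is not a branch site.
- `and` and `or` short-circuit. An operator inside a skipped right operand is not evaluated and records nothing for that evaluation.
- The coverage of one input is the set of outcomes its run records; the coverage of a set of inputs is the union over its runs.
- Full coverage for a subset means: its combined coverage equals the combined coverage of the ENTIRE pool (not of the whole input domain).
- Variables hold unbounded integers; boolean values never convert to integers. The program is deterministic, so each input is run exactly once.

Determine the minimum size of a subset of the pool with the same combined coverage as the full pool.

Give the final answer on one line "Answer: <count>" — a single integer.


test 1 (n=8, x=9) hits B1=T, B2=F, B3=F, B4=F, B6=T, B7=E, B8=S
test 2 (n=13, x=8) hits B1=T, B2=F, B3=F, B4=F, B6=T, B7=E, B8=E
test 3 (n=7, x=9) hits B1=T, B2=F, B3=F, B4=F, B6=T, B7=E, B8=S
test 4 (n=14, x=6) hits B1=T, B2=F, B3=F, B4=F, B6=F, B7=E, B8=E
test 5 (n=12, x=10) hits B1=T, B2=F, B3=F, B4=F, B6=F, B7=E, B8=E
test 6 (n=3, x=9) hits B1=T, B2=F, B3=F, B4=F, B6=T, B7=E, B8=S
test 7 (n=4, x=10) hits B1=T, B2=F, B3=F, B4=F, B6=T, B7=E, B8=S
together the pool reaches 9 outcomes: B1=T, B2=F, B3=F, B4=F, B6=T, B6=F, B7=E, B8=S, B8=E
no size-1 subset reaches all 9 outcomes (best union: 7/9)
the canonical winner is {1, 4}: size 2, full 9-outcome coverage, earliest index list among size-2 covers
Answer: 2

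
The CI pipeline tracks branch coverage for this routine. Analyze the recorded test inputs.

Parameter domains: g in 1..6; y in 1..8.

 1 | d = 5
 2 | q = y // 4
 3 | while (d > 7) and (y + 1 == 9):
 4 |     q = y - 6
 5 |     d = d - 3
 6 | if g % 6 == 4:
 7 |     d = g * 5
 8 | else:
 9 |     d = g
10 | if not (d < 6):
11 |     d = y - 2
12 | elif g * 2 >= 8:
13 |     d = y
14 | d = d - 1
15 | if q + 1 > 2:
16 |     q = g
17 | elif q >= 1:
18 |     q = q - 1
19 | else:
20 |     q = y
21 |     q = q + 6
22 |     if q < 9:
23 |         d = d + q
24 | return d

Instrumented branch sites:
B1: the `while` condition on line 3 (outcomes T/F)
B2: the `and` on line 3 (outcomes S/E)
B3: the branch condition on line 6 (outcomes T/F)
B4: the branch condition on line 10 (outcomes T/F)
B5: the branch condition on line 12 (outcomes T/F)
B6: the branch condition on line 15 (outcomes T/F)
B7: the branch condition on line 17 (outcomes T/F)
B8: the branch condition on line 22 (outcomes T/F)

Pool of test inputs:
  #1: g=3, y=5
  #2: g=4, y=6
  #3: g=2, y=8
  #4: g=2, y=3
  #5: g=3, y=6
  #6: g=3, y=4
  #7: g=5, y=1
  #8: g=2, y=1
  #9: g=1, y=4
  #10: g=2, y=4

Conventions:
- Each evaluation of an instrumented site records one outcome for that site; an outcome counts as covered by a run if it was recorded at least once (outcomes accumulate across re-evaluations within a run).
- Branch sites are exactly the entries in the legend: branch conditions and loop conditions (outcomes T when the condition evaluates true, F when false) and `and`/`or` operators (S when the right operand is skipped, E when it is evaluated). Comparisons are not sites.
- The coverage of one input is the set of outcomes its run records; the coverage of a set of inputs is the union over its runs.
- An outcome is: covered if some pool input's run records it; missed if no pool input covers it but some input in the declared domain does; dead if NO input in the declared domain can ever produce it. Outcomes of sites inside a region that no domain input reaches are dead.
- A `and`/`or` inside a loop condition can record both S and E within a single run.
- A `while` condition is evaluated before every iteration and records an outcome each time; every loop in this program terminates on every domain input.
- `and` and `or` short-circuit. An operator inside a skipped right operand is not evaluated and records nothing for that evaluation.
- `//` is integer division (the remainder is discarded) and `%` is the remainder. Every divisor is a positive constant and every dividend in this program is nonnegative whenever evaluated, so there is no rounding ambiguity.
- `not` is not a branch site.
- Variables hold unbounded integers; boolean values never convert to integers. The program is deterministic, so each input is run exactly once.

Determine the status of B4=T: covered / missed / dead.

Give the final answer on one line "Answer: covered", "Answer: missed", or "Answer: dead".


B4=T is recorded by pool input(s) 2 -> covered
Answer: covered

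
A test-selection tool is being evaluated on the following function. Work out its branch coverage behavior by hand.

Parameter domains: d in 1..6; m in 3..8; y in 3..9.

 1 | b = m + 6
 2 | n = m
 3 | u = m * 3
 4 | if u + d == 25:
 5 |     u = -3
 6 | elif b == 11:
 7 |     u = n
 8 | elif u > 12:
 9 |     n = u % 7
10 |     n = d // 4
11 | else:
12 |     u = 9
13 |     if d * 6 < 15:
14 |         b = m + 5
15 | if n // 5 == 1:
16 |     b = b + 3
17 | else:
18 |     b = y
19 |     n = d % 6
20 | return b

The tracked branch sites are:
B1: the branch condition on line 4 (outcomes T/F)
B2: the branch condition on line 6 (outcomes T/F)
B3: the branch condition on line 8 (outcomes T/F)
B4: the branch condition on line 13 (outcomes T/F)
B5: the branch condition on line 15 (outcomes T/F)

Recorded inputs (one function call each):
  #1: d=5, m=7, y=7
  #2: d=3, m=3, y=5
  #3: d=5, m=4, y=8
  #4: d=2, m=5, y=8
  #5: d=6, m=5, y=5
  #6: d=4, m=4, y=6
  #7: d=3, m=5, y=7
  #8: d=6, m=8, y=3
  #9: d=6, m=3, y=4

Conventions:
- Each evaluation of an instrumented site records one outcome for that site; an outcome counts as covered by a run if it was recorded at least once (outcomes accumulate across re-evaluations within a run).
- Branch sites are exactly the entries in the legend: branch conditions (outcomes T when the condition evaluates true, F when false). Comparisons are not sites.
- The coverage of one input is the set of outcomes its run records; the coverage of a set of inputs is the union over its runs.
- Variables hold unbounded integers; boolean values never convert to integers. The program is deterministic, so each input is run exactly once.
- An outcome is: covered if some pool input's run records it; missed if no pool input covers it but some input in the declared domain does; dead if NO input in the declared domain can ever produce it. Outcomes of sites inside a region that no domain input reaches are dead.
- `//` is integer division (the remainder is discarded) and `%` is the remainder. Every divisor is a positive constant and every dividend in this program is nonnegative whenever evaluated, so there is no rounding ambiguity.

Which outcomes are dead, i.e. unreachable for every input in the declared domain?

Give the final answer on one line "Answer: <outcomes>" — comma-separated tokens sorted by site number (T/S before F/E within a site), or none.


exhaustive pass over the 252-input domain:
  reachable outcomes have witnesses, e.g. B1=T (e.g. d=1, m=8, y=3), B1=F (e.g. d=1, m=3, y=3), B2=T (e.g. d=1, m=5, y=3), B2=F (e.g. d=1, m=3, y=3)
Answer: none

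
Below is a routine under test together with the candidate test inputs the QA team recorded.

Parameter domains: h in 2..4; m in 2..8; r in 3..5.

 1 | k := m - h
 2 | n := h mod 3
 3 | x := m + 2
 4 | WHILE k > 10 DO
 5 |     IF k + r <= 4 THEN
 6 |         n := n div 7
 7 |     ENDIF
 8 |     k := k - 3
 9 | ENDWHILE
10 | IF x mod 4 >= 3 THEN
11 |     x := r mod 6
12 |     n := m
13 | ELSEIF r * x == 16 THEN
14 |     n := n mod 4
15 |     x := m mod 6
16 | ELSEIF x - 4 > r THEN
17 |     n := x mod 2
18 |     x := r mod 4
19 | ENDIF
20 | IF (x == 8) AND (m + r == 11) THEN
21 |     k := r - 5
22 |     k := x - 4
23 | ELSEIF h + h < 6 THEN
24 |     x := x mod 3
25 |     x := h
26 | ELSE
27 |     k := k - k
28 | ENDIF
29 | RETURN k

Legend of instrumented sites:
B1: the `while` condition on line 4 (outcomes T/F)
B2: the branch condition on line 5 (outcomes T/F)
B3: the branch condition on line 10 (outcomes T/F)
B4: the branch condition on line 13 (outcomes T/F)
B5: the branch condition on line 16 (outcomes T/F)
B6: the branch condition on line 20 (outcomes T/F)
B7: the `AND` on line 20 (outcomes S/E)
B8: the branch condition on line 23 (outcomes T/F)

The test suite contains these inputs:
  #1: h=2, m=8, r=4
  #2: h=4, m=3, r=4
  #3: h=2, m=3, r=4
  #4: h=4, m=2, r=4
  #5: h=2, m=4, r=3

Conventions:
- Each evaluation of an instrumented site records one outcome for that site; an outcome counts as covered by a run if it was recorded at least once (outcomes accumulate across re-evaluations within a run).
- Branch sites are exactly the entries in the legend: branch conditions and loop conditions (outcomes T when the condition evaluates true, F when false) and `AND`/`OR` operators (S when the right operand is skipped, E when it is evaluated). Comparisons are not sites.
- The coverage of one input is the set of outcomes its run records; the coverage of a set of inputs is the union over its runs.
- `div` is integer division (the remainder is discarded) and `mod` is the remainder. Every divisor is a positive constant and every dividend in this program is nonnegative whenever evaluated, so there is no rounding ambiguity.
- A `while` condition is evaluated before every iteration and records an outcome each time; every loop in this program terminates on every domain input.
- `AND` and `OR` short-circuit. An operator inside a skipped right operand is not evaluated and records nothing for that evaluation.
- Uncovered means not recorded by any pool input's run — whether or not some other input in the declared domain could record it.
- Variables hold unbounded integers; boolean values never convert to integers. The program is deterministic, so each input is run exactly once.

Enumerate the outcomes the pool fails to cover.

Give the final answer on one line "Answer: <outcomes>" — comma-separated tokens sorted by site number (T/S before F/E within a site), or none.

test 1 (h=2, m=8, r=4) hits B1=F, B3=F, B4=F, B5=T, B6=F, B7=S, B8=T
test 2 (h=4, m=3, r=4) hits B1=F, B3=F, B4=F, B5=F, B6=F, B7=S, B8=F
test 3 (h=2, m=3, r=4) hits B1=F, B3=F, B4=F, B5=F, B6=F, B7=S, B8=T
test 4 (h=4, m=2, r=4) hits B1=F, B3=F, B4=T, B6=F, B7=S, B8=F
test 5 (h=2, m=4, r=3) hits B1=F, B3=F, B4=F, B5=F, B6=F, B7=S, B8=T
union over the pool: B1=F, B3=F, B4=T, B4=F, B5=T, B5=F, B6=F, B7=S, B8=T, B8=F
uncovered (6 of 16): B1=T, B2=T, B2=F, B3=T, B6=T, B7=E

Answer: B1=T, B2=T, B2=F, B3=T, B6=T, B7=E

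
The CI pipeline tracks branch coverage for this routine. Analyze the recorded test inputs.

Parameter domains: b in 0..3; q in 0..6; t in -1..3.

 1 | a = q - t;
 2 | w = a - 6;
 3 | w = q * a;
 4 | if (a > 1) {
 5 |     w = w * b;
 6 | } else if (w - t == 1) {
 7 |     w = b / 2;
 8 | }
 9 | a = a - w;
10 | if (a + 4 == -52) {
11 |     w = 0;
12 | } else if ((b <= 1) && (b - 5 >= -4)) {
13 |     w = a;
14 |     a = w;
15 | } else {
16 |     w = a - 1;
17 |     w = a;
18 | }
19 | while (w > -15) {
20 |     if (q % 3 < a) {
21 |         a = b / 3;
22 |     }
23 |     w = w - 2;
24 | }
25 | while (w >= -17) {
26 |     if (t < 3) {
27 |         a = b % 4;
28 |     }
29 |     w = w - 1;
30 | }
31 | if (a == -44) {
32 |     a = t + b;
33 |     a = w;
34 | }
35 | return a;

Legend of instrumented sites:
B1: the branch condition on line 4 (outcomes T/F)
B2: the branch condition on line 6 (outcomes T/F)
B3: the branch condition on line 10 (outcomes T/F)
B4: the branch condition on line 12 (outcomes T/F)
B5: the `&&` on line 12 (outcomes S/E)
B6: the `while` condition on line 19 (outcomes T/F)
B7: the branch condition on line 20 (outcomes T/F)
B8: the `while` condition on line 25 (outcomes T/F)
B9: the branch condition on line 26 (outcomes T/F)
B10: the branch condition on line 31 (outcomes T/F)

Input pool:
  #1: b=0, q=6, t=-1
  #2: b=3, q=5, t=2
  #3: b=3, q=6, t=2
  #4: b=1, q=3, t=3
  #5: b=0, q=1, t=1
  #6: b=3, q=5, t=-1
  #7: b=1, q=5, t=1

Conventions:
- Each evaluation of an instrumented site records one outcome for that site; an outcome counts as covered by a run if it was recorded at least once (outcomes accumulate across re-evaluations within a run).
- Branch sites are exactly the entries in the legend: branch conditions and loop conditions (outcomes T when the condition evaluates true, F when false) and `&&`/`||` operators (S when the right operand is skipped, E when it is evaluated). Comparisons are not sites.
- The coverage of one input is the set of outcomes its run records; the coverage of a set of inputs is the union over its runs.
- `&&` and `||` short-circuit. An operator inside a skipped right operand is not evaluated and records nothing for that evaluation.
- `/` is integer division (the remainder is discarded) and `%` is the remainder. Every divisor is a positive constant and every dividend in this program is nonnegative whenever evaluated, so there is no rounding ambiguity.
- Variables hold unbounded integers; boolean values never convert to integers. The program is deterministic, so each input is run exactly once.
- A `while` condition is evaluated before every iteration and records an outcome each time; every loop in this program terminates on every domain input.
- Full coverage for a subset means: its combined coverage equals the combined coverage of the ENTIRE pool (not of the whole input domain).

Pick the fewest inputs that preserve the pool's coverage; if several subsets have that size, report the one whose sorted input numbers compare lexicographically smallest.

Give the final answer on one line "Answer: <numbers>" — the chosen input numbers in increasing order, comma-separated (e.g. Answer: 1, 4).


input #1, b=0, q=6, t=-1: outcomes B1=T, B3=F, B4=F, B5=E, B6=T, B6=F, B7=T, B7=F, B8=T, B8=F, B9=T, B10=F
input #2, b=3, q=5, t=2: outcomes B1=T, B3=F, B4=F, B5=S, B6=F, B8=F, B10=F
input #3, b=3, q=6, t=2: outcomes B1=T, B3=F, B4=F, B5=S, B6=F, B8=F, B10=F
input #4, b=1, q=3, t=3: outcomes B1=F, B2=F, B3=F, B4=T, B5=E, B6=T, B6=F, B7=F, B8=T, B8=F, B9=F, B10=F
input #5, b=0, q=1, t=1: outcomes B1=F, B2=F, B3=F, B4=F, B5=E, B6=T, B6=F, B7=F, B8=T, B8=F, B9=T, B10=F
input #6, b=3, q=5, t=-1: outcomes B1=T, B3=F, B4=F, B5=S, B6=F, B8=F, B10=F
input #7, b=1, q=5, t=1: outcomes B1=T, B3=F, B4=T, B5=E, B6=F, B8=T, B8=F, B9=T, B10=F
union over all inputs: B1=T, B1=F, B2=F, B3=F, B4=T, B4=F, B5=S, B5=E, B6=T, B6=F, B7=T, B7=F, B8=T, B8=F, B9=T, B9=F, B10=F (17 outcomes)
no size-1 subset reaches all 17 outcomes (best union: 12/17)
no size-2 subset reaches all 17 outcomes (best union: 16/17)
at size 3, {1, 2, 4} reaches all 17 outcomes; every lexicographically earlier size-3 subset fails
Answer: 1, 2, 4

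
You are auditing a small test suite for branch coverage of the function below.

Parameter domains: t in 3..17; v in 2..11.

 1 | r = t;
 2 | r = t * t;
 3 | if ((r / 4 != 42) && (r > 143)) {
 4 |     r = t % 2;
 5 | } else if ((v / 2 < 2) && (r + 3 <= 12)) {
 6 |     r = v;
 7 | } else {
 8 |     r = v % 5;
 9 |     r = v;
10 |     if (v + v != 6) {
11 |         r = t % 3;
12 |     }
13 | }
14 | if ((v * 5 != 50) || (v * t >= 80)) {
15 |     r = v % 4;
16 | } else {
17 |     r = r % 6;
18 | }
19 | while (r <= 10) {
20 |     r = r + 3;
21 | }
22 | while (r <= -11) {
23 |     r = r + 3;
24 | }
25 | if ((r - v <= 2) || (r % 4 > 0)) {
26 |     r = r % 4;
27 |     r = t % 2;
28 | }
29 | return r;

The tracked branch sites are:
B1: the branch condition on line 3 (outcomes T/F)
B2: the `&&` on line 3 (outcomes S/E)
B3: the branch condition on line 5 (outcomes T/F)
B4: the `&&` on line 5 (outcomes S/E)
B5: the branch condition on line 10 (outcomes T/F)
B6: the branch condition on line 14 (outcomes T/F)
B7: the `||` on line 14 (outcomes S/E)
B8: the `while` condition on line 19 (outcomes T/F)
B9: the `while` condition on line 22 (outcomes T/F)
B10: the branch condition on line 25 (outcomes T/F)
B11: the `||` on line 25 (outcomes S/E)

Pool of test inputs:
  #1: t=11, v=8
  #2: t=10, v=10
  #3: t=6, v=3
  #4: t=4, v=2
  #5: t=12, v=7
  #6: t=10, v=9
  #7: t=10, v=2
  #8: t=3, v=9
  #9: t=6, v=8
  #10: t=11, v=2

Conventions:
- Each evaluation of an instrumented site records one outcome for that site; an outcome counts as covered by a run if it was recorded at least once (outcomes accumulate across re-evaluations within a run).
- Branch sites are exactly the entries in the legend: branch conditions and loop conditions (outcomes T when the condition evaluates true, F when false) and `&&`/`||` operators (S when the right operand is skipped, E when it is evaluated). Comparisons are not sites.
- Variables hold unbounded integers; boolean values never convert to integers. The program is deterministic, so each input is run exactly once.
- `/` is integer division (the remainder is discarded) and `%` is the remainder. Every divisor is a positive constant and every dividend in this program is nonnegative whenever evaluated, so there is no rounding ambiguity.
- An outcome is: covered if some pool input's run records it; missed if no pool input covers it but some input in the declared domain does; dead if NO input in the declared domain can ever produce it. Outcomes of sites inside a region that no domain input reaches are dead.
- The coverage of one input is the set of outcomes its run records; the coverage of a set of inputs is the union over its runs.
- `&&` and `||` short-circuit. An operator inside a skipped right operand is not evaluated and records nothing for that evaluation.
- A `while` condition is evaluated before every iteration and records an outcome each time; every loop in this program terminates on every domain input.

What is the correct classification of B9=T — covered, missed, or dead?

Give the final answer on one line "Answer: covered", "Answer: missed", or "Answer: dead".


no pool input records B9=T
checking all 150 inputs in the declared domain: B9=T is never recorded -> dead
Answer: dead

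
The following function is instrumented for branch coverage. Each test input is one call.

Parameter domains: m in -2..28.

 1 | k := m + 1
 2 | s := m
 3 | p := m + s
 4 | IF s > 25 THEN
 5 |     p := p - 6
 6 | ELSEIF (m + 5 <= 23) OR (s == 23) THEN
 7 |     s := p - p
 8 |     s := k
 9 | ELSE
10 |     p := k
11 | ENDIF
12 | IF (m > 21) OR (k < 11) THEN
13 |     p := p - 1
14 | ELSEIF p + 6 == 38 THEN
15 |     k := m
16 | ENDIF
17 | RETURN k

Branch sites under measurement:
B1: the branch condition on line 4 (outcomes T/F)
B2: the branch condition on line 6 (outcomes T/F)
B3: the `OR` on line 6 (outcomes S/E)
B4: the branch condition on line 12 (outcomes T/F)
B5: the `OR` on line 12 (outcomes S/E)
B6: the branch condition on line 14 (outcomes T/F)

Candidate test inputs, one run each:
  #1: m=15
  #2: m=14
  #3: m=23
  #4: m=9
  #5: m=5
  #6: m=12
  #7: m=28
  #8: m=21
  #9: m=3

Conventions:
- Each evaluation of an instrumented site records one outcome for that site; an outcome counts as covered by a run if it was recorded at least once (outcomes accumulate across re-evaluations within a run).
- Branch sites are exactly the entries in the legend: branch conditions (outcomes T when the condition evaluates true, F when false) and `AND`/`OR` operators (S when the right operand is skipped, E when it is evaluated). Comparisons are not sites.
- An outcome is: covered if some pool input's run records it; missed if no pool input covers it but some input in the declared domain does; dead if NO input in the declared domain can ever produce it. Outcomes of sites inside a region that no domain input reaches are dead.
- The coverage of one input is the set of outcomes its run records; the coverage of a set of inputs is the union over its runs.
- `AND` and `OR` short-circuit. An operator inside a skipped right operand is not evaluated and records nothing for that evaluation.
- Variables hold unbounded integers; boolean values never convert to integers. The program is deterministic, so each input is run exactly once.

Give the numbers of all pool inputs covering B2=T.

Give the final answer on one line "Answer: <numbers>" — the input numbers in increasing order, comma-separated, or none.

input #1 (m=15): hits B2=T
input #2 (m=14): hits B2=T
input #3 (m=23): hits B2=T
input #4 (m=9): hits B2=T
input #5 (m=5): hits B2=T
input #6 (m=12): hits B2=T
input #7 (m=28): never hits B2=T
input #8 (m=21): never hits B2=T
input #9 (m=3): hits B2=T

Answer: 1, 2, 3, 4, 5, 6, 9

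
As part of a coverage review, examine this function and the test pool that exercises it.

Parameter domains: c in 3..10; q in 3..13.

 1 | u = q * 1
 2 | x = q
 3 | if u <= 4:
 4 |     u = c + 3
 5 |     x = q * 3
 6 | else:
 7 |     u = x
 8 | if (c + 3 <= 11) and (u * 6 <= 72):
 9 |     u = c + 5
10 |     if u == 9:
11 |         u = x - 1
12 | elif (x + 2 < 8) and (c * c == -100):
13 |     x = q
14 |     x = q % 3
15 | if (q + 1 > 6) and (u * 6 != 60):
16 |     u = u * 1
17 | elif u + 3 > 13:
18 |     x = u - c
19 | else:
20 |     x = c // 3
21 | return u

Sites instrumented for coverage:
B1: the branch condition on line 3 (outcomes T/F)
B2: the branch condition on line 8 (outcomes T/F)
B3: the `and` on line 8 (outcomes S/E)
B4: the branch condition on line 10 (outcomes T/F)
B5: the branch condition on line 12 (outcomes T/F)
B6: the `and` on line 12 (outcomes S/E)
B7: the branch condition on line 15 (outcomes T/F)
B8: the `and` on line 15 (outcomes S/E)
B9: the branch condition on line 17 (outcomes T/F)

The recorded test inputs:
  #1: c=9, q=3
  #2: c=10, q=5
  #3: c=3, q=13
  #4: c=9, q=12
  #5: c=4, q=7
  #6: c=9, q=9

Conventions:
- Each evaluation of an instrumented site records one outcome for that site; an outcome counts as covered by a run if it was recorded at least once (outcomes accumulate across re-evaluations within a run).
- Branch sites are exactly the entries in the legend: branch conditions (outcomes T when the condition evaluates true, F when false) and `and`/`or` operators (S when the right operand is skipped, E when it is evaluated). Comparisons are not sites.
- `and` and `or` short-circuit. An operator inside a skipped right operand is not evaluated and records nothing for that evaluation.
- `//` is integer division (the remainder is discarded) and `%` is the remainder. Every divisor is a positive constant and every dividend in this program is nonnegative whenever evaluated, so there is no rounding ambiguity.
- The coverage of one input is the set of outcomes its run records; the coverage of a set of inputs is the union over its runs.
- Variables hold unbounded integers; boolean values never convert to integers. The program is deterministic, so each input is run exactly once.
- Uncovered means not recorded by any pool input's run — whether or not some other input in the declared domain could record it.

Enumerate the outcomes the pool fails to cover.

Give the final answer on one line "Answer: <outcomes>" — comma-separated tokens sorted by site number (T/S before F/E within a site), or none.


input #1 (c=9, q=3): events B1->T, B3->S, B2->F, B6->S, B5->F, B8->S, B7->F, B9->T; covers B1=T, B2=F, B3=S, B5=F, B6=S, B7=F, B8=S, B9=T
input #2 (c=10, q=5): events B1->F, B3->S, B2->F, B6->E, B5->F, B8->S, B7->F, B9->F; covers B1=F, B2=F, B3=S, B5=F, B6=E, B7=F, B8=S, B9=F
input #3 (c=3, q=13): events B1->F, B3->E, B2->F, B6->S, B5->F, B8->E, B7->T; covers B1=F, B2=F, B3=E, B5=F, B6=S, B7=T, B8=E
input #4 (c=9, q=12): events B1->F, B3->S, B2->F, B6->S, B5->F, B8->E, B7->T; covers B1=F, B2=F, B3=S, B5=F, B6=S, B7=T, B8=E
input #5 (c=4, q=7): events B1->F, B3->E, B2->T, B4->T, B8->E, B7->T; covers B1=F, B2=T, B3=E, B4=T, B7=T, B8=E
input #6 (c=9, q=9): events B1->F, B3->S, B2->F, B6->S, B5->F, B8->E, B7->T; covers B1=F, B2=F, B3=S, B5=F, B6=S, B7=T, B8=E
union over the pool: B1=T, B1=F, B2=T, B2=F, B3=S, B3=E, B4=T, B5=F, B6=S, B6=E, B7=T, B7=F, B8=S, B8=E, B9=T, B9=F
uncovered (2 of 18): B4=F, B5=T
Answer: B4=F, B5=T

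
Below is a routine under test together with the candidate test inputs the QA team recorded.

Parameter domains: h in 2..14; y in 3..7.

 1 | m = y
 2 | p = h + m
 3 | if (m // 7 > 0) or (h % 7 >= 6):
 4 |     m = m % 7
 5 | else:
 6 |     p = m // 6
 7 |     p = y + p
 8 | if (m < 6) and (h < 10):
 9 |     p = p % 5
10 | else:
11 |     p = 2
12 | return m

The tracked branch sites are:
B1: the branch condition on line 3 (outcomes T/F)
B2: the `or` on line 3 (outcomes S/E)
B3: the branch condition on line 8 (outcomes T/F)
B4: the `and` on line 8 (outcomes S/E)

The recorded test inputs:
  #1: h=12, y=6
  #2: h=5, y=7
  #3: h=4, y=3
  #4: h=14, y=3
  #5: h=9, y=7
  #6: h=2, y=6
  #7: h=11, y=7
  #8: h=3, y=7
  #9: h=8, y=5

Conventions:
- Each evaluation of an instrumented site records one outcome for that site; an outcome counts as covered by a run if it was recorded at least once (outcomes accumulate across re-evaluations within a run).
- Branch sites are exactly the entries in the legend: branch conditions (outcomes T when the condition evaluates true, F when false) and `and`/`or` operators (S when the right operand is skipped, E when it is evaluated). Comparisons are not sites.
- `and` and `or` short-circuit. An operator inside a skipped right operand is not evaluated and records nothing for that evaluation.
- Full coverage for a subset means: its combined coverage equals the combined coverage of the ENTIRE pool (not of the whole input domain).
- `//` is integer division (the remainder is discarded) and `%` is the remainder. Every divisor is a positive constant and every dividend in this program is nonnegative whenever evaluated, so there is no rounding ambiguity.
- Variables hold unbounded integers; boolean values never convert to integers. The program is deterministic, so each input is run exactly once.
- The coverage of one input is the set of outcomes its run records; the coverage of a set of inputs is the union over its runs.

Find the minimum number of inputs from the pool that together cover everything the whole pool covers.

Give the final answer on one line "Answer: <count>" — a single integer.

input #1 (h=12, y=6): events B2->E, B1->F, B4->S, B3->F; covers B1=F, B2=E, B3=F, B4=S
input #2 (h=5, y=7): events B2->S, B1->T, B4->E, B3->T; covers B1=T, B2=S, B3=T, B4=E
input #3 (h=4, y=3): events B2->E, B1->F, B4->E, B3->T; covers B1=F, B2=E, B3=T, B4=E
input #4 (h=14, y=3): events B2->E, B1->F, B4->E, B3->F; covers B1=F, B2=E, B3=F, B4=E
input #5 (h=9, y=7): events B2->S, B1->T, B4->E, B3->T; covers B1=T, B2=S, B3=T, B4=E
input #6 (h=2, y=6): events B2->E, B1->F, B4->S, B3->F; covers B1=F, B2=E, B3=F, B4=S
input #7 (h=11, y=7): events B2->S, B1->T, B4->E, B3->F; covers B1=T, B2=S, B3=F, B4=E
input #8 (h=3, y=7): events B2->S, B1->T, B4->E, B3->T; covers B1=T, B2=S, B3=T, B4=E
input #9 (h=8, y=5): events B2->E, B1->F, B4->E, B3->T; covers B1=F, B2=E, B3=T, B4=E
together the pool reaches 8 outcomes: B1=T, B1=F, B2=S, B2=E, B3=T, B3=F, B4=S, B4=E
every size-1 subset falls short of the 8 outcomes (best: 4/8)
size 2: inputs {1, 2} cover all 8 outcomes, and no lexicographically smaller subset of this size does

Answer: 2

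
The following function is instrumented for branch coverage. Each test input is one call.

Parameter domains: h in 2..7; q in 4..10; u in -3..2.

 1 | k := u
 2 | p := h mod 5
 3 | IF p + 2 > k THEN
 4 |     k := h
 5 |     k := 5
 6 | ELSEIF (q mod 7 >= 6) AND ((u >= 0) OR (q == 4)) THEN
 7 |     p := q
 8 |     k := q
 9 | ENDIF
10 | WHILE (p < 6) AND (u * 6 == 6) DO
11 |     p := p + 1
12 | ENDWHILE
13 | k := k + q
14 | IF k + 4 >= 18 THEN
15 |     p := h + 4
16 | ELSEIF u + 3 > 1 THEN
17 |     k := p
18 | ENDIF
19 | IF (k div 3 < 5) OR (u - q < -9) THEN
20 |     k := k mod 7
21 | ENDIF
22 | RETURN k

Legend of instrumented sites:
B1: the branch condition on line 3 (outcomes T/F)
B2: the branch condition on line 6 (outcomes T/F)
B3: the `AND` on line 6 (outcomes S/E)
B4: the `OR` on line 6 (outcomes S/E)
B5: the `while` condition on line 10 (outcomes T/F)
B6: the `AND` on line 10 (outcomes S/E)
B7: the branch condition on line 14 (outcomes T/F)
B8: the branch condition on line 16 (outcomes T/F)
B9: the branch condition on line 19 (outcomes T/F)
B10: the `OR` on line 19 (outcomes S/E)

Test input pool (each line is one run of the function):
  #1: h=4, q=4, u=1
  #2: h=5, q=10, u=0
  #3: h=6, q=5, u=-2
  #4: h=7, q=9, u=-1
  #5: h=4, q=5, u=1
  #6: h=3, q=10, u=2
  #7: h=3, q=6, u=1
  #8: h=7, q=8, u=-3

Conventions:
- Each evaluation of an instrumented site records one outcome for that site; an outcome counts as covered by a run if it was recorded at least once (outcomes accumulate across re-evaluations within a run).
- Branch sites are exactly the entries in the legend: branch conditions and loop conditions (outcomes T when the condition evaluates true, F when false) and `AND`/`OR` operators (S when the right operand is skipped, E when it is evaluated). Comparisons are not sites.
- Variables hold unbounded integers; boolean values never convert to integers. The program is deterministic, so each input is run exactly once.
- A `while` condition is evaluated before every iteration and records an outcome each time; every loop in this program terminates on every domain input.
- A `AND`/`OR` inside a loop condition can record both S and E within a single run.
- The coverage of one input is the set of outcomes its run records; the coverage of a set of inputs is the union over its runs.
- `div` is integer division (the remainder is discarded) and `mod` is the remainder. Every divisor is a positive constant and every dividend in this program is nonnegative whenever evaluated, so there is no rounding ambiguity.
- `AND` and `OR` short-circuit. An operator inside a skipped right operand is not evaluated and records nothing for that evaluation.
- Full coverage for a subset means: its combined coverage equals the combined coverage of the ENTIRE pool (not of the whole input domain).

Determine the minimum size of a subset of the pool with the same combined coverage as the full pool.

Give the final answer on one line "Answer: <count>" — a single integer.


run #1 (h=4, q=4, u=1) runs B1->T, B6->E, B5->T, B6->E, B5->T, B6->S, B5->F, B7->F, B8->T, B10->S, B9->T; records B1=T, B5=T, B5=F, B6=S, B6=E, B7=F, B8=T, B9=T, B10=S
run #2 (h=5, q=10, u=0) runs B1->T, B6->E, B5->F, B7->T, B10->E, B9->T; records B1=T, B5=F, B6=E, B7=T, B9=T, B10=E
run #3 (h=6, q=5, u=-2) runs B1->T, B6->E, B5->F, B7->F, B8->F, B10->S, B9->T; records B1=T, B5=F, B6=E, B7=F, B8=F, B9=T, B10=S
run #4 (h=7, q=9, u=-1) runs B1->T, B6->E, B5->F, B7->T, B10->S, B9->T; records B1=T, B5=F, B6=E, B7=T, B9=T, B10=S
run #5 (h=4, q=5, u=1) runs B1->T, B6->E, B5->T, B6->E, B5->T, B6->S, B5->F, B7->F, B8->T, B10->S, B9->T; records B1=T, B5=T, B5=F, B6=S, B6=E, B7=F, B8=T, B9=T, B10=S
run #6 (h=3, q=10, u=2) runs B1->T, B6->E, B5->F, B7->T, B10->E, B9->F; records B1=T, B5=F, B6=E, B7=T, B9=F, B10=E
run #7 (h=3, q=6, u=1) runs B1->T, B6->E, B5->T, B6->E, B5->T, B6->E, B5->T, B6->S, B5->F, B7->F, B8->T, B10->S, B9->T; records B1=T, B5=T, B5=F, B6=S, B6=E, B7=F, B8=T, B9=T, B10=S
run #8 (h=7, q=8, u=-3) runs B1->T, B6->E, B5->F, B7->F, B8->F, B10->S, B9->T; records B1=T, B5=F, B6=E, B7=F, B8=F, B9=T, B10=S
together the pool reaches 13 outcomes: B1=T, B5=T, B5=F, B6=S, B6=E, B7=T, B7=F, B8=T, B8=F, B9=T, B9=F, B10=S, B10=E
every size-1 subset falls short of the 13 outcomes (best: 9/13)
every size-2 subset falls short of the 13 outcomes (best: 12/13)
the canonical winner is {1, 3, 6}: size 3, full 13-outcome coverage, earliest index list among size-3 covers
Answer: 3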